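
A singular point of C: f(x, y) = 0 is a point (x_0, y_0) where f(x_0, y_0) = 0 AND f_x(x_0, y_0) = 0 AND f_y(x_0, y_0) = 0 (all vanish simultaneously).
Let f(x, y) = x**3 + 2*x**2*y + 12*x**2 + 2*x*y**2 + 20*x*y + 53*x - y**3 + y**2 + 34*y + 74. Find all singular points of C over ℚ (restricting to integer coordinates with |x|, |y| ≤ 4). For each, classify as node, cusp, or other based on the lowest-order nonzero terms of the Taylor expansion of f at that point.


Singular points: {(-3, -2)}; classification: node.

Compute partial derivatives:
  f_x = 3*x**2 + 4*x*y + 24*x + 2*y**2 + 20*y + 53.
  f_y = 2*x**2 + 4*x*y + 20*x - 3*y**2 + 2*y + 34.
Scan x_0 ∈ {−4, ..., 4}. For each x_0, f_y(x_0, y) is a polynomial in y; find its integer roots y ∈ {−4, ..., 4}, then test f_x and f at those candidates.
  x = -4: f_y(-4, y) = -3*y**2 - 14*y - 14; no integer root y with |y| ≤ 4.
  x = -3: f_y(-3, y) = -3*y**2 - 10*y - 8; vanishes at y ∈ {-2}. (-3, -2): f_x = 0, f = 0 — SINGULAR.
  x = -2: f_y(-2, y) = -3*y**2 - 6*y + 2; no integer root y with |y| ≤ 4.
  x = -1: f_y(-1, y) = -3*y**2 - 2*y + 16; vanishes at y ∈ {2}. (-1, 2): f_x = 72 ≠ 0.
  x = 0: f_y(0, y) = -3*y**2 + 2*y + 34; no integer root y with |y| ≤ 4.
  x = 1: f_y(1, y) = -3*y**2 + 6*y + 56; no integer root y with |y| ≤ 4.
  x = 2: f_y(2, y) = -3*y**2 + 10*y + 82; no integer root y with |y| ≤ 4.
  x = 3: f_y(3, y) = -3*y**2 + 14*y + 112; no integer root y with |y| ≤ 4.
  x = 4: f_y(4, y) = -3*y**2 + 18*y + 146; no integer root y with |y| ≤ 4.
Only singular point on the grid: (-3, -2).
Classify: substitute x = -3 + u, y = -2 + v and expand: f = u**3 + 2*u**2*v - u**2 + 2*u*v**2 - v**3 + v**2.
No constant or linear terms (consistent with a singular point). Quadratic part: -u**2 + v**2. Cubic part: u**3 + 2*u**2*v + 2*u*v**2 - v**3.
The quadratic part v**2 - u**2 = (v − u)(v + u) splits into two distinct linear factors, so there are two distinct tangent lines y − -2 = ±(x − -3) — this is a node (ordinary double point).
Classification: node.


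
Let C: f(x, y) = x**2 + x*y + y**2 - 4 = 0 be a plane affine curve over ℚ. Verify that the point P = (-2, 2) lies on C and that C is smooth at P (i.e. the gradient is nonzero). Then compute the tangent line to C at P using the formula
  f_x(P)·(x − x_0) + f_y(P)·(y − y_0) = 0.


Tangent line at P: -2*x + 2*y - 8 = 0.

Step 1: f(-2, 2) = 0, so P lies on C.
Step 2: partial derivatives
  f_x(x, y) = 2*x + y, f_y(x, y) = x + 2*y.
  f_x(P) = -2, f_y(P) = 2 (gradient nonzero, so P is smooth).
Step 3: tangent line at P: -2·(x − -2) + 2·(y − 2) = 0.
Expanding: -2*x + 2*y - 8 = 0.


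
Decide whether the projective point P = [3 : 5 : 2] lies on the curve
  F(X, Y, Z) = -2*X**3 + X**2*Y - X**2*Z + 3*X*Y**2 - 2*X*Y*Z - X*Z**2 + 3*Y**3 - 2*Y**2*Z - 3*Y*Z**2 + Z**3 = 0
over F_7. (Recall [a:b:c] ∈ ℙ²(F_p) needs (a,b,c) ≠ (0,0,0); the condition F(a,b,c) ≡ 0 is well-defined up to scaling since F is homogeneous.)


F(3,5,2) ≡ 6 (mod 7); P is NOT on the curve.

Evaluate F(3, 5, 2) term-by-term (mod 7).
  -2*X**3 ↦ -2·27·1·1 = -54
  X**2*Y ↦ 1·9·5·1 = 45
  -X**2*Z ↦ -1·9·1·2 = -18
  3*X*Y**2 ↦ 3·3·25·1 = 225
  -2*X*Y*Z ↦ -2·3·5·2 = -60
  -X*Z**2 ↦ -1·3·1·4 = -12
  3*Y**3 ↦ 3·1·125·1 = 375
  -2*Y**2*Z ↦ -2·1·25·2 = -100
  -3*Y*Z**2 ↦ -3·1·5·4 = -60
  Z**3 ↦ 1·1·1·8 = 8
Sum: F(3, 5, 2) = (-54) + (45) + (-18) + (225) + (-60) + (-12) + (375) + (-100) + (-60) + (8) = 349.
Reducing mod 7: 349 ≡ 6 (mod 7).
Since F(a, b, c) ≡ 6 ≠ 0 (mod 7), P does NOT lie on the curve.


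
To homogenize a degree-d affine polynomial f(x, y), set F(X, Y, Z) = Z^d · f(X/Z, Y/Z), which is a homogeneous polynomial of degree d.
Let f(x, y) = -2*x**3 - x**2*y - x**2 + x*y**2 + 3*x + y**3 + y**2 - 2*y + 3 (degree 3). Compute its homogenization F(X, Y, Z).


F(X, Y, Z) = -2*X**3 - X**2*Y - X**2*Z + X*Y**2 + 3*X*Z**2 + Y**3 + Y**2*Z - 2*Y*Z**2 + 3*Z**3

deg(f) = 3.
Substitute x = X/Z, y = Y/Z into f, then multiply by Z^3.
  monomial -2·x^3·y^0 ↦ -2·X^3·Y^0·Z^0.
  monomial -1·x^2·y^1 ↦ -1·X^2·Y^1·Z^0.
  monomial -1·x^2·y^0 ↦ -1·X^2·Y^0·Z^1.
  monomial 1·x^1·y^2 ↦ 1·X^1·Y^2·Z^0.
  monomial 3·x^1·y^0 ↦ 3·X^1·Y^0·Z^2.
  monomial 1·x^0·y^3 ↦ 1·X^0·Y^3·Z^0.
  monomial 1·x^0·y^2 ↦ 1·X^0·Y^2·Z^1.
  monomial -2·x^0·y^1 ↦ -2·X^0·Y^1·Z^2.
  monomial 3·x^0·y^0 ↦ 3·X^0·Y^0·Z^3.
Collecting: F(X, Y, Z) = -2*X**3 - X**2*Y - X**2*Z + X*Y**2 + 3*X*Z**2 + Y**3 + Y**2*Z - 2*Y*Z**2 + 3*Z**3.


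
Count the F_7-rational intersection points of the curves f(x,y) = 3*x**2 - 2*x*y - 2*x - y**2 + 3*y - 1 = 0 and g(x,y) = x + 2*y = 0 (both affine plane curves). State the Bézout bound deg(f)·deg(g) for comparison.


Common zeros: {(2, 6), (5, 1)}; count = 2; Bézout bound = 2.

deg(f) = 2, deg(g) = 1, so Bézout bound = 2.
Scan x ∈ F_7. For each x, list the y ∈ F_7 with f(x, y) ≡ 0 and those with g(x, y) ≡ 0 (mod 7); the common zeros in that column are the intersection.
  x = 0: f ≡ 0 at y ∈ ∅; g ≡ 0 at y ∈ {0}; common: ∅.
  x = 1: f ≡ 0 at y ∈ {0, 1}; g ≡ 0 at y ∈ {3}; common: ∅.
  x = 2: f ≡ 0 at y ∈ {0, 6}; g ≡ 0 at y ∈ {6}; common: {6}.
  x = 3: f ≡ 0 at y ∈ ∅; g ≡ 0 at y ∈ {2}; common: ∅.
  x = 4: f ≡ 0 at y ∈ ∅; g ≡ 0 at y ∈ {5}; common: ∅.
  x = 5: f ≡ 0 at y ∈ {1, 6}; g ≡ 0 at y ∈ {1}; common: {1}.
  x = 6: f ≡ 0 at y ∈ ∅; g ≡ 0 at y ∈ {4}; common: ∅.
Collecting: common zeros = {(2, 6), (5, 1)}, so the count is 2.
Comparison with the Bézout bound: 2 ≤ 2 = deg(f)·deg(g), as expected for curves with no common component (the bound is attained).


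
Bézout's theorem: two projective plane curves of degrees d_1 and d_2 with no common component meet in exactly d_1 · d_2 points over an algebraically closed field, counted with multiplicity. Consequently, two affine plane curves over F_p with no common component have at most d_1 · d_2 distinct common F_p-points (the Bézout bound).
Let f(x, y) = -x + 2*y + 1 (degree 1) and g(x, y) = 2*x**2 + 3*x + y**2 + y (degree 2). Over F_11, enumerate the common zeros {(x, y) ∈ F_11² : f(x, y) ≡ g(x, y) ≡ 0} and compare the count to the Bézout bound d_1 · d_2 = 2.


Common zeros: {(8, 9), (9, 4)}; count = 2; Bézout bound = 2.

deg(f) = 1, deg(g) = 2, so Bézout bound = 2.
Scan x ∈ F_11. For each x, list the y ∈ F_11 with f(x, y) ≡ 0 and those with g(x, y) ≡ 0 (mod 11); the common zeros in that column are the intersection.
  x = 0: f ≡ 0 at y ∈ {5}; g ≡ 0 at y ∈ {0, 10}; common: ∅.
  x = 1: f ≡ 0 at y ∈ {0}; g ≡ 0 at y ∈ {2, 8}; common: ∅.
  x = 2: f ≡ 0 at y ∈ {6}; g ≡ 0 at y ∈ {5}; common: ∅.
  x = 3: f ≡ 0 at y ∈ {1}; g ≡ 0 at y ∈ {2, 8}; common: ∅.
  x = 4: f ≡ 0 at y ∈ {7}; g ≡ 0 at y ∈ {0, 10}; common: ∅.
  x = 5: f ≡ 0 at y ∈ {2}; g ≡ 0 at y ∈ {3, 7}; common: ∅.
  x = 6: f ≡ 0 at y ∈ {8}; g ≡ 0 at y ∈ {4, 6}; common: ∅.
  x = 7: f ≡ 0 at y ∈ {3}; g ≡ 0 at y ∈ {1, 9}; common: ∅.
  x = 8: f ≡ 0 at y ∈ {9}; g ≡ 0 at y ∈ {1, 9}; common: {9}.
  x = 9: f ≡ 0 at y ∈ {4}; g ≡ 0 at y ∈ {4, 6}; common: {4}.
  x = 10: f ≡ 0 at y ∈ {10}; g ≡ 0 at y ∈ {3, 7}; common: ∅.
Collecting: common zeros = {(8, 9), (9, 4)}, so the count is 2.
Comparison with the Bézout bound: 2 ≤ 2 = deg(f)·deg(g), as expected for curves with no common component (the bound is attained).


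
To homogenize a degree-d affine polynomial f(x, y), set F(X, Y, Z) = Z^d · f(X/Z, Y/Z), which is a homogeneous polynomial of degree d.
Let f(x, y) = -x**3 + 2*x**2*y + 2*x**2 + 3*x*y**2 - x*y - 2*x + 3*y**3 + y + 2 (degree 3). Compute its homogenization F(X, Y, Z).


F(X, Y, Z) = -X**3 + 2*X**2*Y + 2*X**2*Z + 3*X*Y**2 - X*Y*Z - 2*X*Z**2 + 3*Y**3 + Y*Z**2 + 2*Z**3

deg(f) = 3.
Substitute x = X/Z, y = Y/Z into f, then multiply by Z^3.
  monomial -1·x^3·y^0 ↦ -1·X^3·Y^0·Z^0.
  monomial 2·x^2·y^1 ↦ 2·X^2·Y^1·Z^0.
  monomial 2·x^2·y^0 ↦ 2·X^2·Y^0·Z^1.
  monomial 3·x^1·y^2 ↦ 3·X^1·Y^2·Z^0.
  monomial -1·x^1·y^1 ↦ -1·X^1·Y^1·Z^1.
  monomial -2·x^1·y^0 ↦ -2·X^1·Y^0·Z^2.
  monomial 3·x^0·y^3 ↦ 3·X^0·Y^3·Z^0.
  monomial 1·x^0·y^1 ↦ 1·X^0·Y^1·Z^2.
  monomial 2·x^0·y^0 ↦ 2·X^0·Y^0·Z^3.
Collecting: F(X, Y, Z) = -X**3 + 2*X**2*Y + 2*X**2*Z + 3*X*Y**2 - X*Y*Z - 2*X*Z**2 + 3*Y**3 + Y*Z**2 + 2*Z**3.


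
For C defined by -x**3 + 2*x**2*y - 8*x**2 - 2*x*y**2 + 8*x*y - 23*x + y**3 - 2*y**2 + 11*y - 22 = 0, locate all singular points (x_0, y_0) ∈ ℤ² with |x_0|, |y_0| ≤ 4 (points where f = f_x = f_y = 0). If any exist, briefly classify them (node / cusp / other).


Singular points: {(-3, -1)}; classification: node.

Compute partial derivatives:
  f_x = -3*x**2 + 4*x*y - 16*x - 2*y**2 + 8*y - 23.
  f_y = 2*x**2 - 4*x*y + 8*x + 3*y**2 - 4*y + 11.
Scan x_0 ∈ {−4, ..., 4}. For each x_0, f_y(x_0, y) is a polynomial in y; find its integer roots y ∈ {−4, ..., 4}, then test f_x and f at those candidates.
  x = -4: f_y(-4, y) = 3*y**2 + 12*y + 11; no integer root y with |y| ≤ 4.
  x = -3: f_y(-3, y) = 3*y**2 + 8*y + 5; vanishes at y ∈ {-1}. (-3, -1): f_x = 0, f = 0 — SINGULAR.
  x = -2: f_y(-2, y) = 3*y**2 + 4*y + 3; no integer root y with |y| ≤ 4.
  x = -1: f_y(-1, y) = 3*y**2 + 5; no integer root y with |y| ≤ 4.
  x = 0: f_y(0, y) = 3*y**2 - 4*y + 11; no integer root y with |y| ≤ 4.
  x = 1: f_y(1, y) = 3*y**2 - 8*y + 21; no integer root y with |y| ≤ 4.
  x = 2: f_y(2, y) = 3*y**2 - 12*y + 35; no integer root y with |y| ≤ 4.
  x = 3: f_y(3, y) = 3*y**2 - 16*y + 53; no integer root y with |y| ≤ 4.
  x = 4: f_y(4, y) = 3*y**2 - 20*y + 75; no integer root y with |y| ≤ 4.
Only singular point on the grid: (-3, -1).
Classify: substitute x = -3 + u, y = -1 + v and expand: f = -u**3 + 2*u**2*v - u**2 - 2*u*v**2 + v**3 + v**2.
No constant or linear terms (consistent with a singular point). Quadratic part: -u**2 + v**2. Cubic part: -u**3 + 2*u**2*v - 2*u*v**2 + v**3.
The quadratic part v**2 - u**2 = (v − u)(v + u) splits into two distinct linear factors, so there are two distinct tangent lines y − -1 = ±(x − -3) — this is a node (ordinary double point).
Classification: node.


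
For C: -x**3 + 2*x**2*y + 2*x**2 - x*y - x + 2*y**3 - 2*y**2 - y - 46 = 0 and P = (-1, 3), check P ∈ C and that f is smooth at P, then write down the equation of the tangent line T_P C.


Tangent line at P: -23*x + 44*y - 155 = 0.

Step 1: f(-1, 3) = 0, so P lies on C.
Step 2: partial derivatives
  f_x(x, y) = -3*x**2 + 4*x*y + 4*x - y - 1, f_y(x, y) = 2*x**2 - x + 6*y**2 - 4*y - 1.
  f_x(P) = -23, f_y(P) = 44 (gradient nonzero, so P is smooth).
Step 3: tangent line at P: -23·(x − -1) + 44·(y − 3) = 0.
Expanding: -23*x + 44*y - 155 = 0.


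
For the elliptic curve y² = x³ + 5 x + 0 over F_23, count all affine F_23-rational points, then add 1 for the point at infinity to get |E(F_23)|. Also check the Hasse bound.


Affine points = {(0, 0), (1, 11), (1, 12), (2, 8), (2, 15), (5, 9), (5, 14), (6, 4), (6, 19), (8, 0), (11, 11), (11, 12), (13, 10), (13, 13), (14, 10), (14, 13), (15, 0), (16, 6), (16, 17), (19, 10), (19, 13), (20, 2), (20, 21)}; affine count = 23; |E(F_23)| = 24.

Discriminant check: Δ ∝ 4a³ + 27b² = 4·5³ + 27·0² = 4·125 + 27·0 ≡ 17 (mod 23). Nonzero ⇒ E is nonsingular.
For each x ∈ F_23, compute rhs = x³ + 5·x + 0 mod 23, then count y ∈ F_23 with y² ≡ rhs.
  x = 0: rhs = 0, matching y values: 0 (1 points).
  x = 1: rhs = 6, matching y values: 11, 12 (2 points).
  x = 2: rhs = 18, matching y values: 8, 15 (2 points).
  x = 3: rhs = 19, matching y values: none (0 points).
  x = 4: rhs = 15, matching y values: none (0 points).
  x = 5: rhs = 12, matching y values: 9, 14 (2 points).
  x = 6: rhs = 16, matching y values: 4, 19 (2 points).
  x = 7: rhs = 10, matching y values: none (0 points).
  x = 8: rhs = 0, matching y values: 0 (1 points).
  x = 9: rhs = 15, matching y values: none (0 points).
  x = 10: rhs = 15, matching y values: none (0 points).
  x = 11: rhs = 6, matching y values: 11, 12 (2 points).
  x = 12: rhs = 17, matching y values: none (0 points).
  x = 13: rhs = 8, matching y values: 10, 13 (2 points).
  x = 14: rhs = 8, matching y values: 10, 13 (2 points).
  x = 15: rhs = 0, matching y values: 0 (1 points).
  x = 16: rhs = 13, matching y values: 6, 17 (2 points).
  x = 17: rhs = 7, matching y values: none (0 points).
  x = 18: rhs = 11, matching y values: none (0 points).
  x = 19: rhs = 8, matching y values: 10, 13 (2 points).
  x = 20: rhs = 4, matching y values: 2, 21 (2 points).
  x = 21: rhs = 5, matching y values: none (0 points).
  x = 22: rhs = 17, matching y values: none (0 points).
Total affine count: 23.
Full point count |E(F_23)| = 23 + 1 = 24.
Hasse bound: |24 − (23+1)| = |0| = 0 ≤ 2√23 ≈ 9.5917 ✓.


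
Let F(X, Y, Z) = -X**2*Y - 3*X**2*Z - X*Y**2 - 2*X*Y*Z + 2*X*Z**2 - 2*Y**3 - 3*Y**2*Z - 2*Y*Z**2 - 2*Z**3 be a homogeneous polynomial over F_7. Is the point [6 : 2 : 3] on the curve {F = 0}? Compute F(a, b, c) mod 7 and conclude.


F(6,2,3) ≡ 6 (mod 7); P is NOT on the curve.

Evaluate F(6, 2, 3) term-by-term (mod 7).
  -X**2*Y ↦ -1·36·2·1 = -72
  -3*X**2*Z ↦ -3·36·1·3 = -324
  -X*Y**2 ↦ -1·6·4·1 = -24
  -2*X*Y*Z ↦ -2·6·2·3 = -72
  2*X*Z**2 ↦ 2·6·1·9 = 108
  -2*Y**3 ↦ -2·1·8·1 = -16
  -3*Y**2*Z ↦ -3·1·4·3 = -36
  -2*Y*Z**2 ↦ -2·1·2·9 = -36
  -2*Z**3 ↦ -2·1·1·27 = -54
Sum: F(6, 2, 3) = (-72) + (-324) + (-24) + (-72) + (108) + (-16) + (-36) + (-36) + (-54) = -526.
Reducing mod 7: -526 ≡ 6 (mod 7).
Since F(a, b, c) ≡ 6 ≠ 0 (mod 7), P does NOT lie on the curve.


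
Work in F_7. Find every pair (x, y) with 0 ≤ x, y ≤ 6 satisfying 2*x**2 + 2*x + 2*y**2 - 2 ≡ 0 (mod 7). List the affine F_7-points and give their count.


Affine F_7-points: {(0, 1), (0, 6), (2, 3), (2, 4), (4, 3), (4, 4), (6, 1), (6, 6)}; count = 8.

For each of the 49 pairs (x, y) ∈ F_7², evaluate f(x, y) mod 7. Record the zeros.
  x = 0: [0↦5, 1↦0, 2↦6, 3↦2, 4↦2, 5↦6, 6↦0]  zeros at y ∈ {1, 6}
  x = 1: [0↦2, 1↦4, 2↦3, 3↦6, 4↦6, 5↦3, 6↦4]  zeros at y ∈ ∅
  x = 2: [0↦3, 1↦5, 2↦4, 3↦0, 4↦0, 5↦4, 6↦5]  zeros at y ∈ {3, 4}
  x = 3: [0↦1, 1↦3, 2↦2, 3↦5, 4↦5, 5↦2, 6↦3]  zeros at y ∈ ∅
  x = 4: [0↦3, 1↦5, 2↦4, 3↦0, 4↦0, 5↦4, 6↦5]  zeros at y ∈ {3, 4}
  x = 5: [0↦2, 1↦4, 2↦3, 3↦6, 4↦6, 5↦3, 6↦4]  zeros at y ∈ ∅
  x = 6: [0↦5, 1↦0, 2↦6, 3↦2, 4↦2, 5↦6, 6↦0]  zeros at y ∈ {1, 6}
Collecting zeros: affine points = {(0, 1), (0, 6), (2, 3), (2, 4), (4, 3), (4, 4), (6, 1), (6, 6)}.
Total count |C(F_7)_aff| = 8.


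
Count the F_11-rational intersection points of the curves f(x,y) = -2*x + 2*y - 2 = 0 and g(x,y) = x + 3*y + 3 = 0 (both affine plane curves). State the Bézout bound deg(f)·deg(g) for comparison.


Common zeros: {(4, 5)}; count = 1; Bézout bound = 1.

deg(f) = 1, deg(g) = 1, so Bézout bound = 1.
Scan x ∈ F_11. For each x, list the y ∈ F_11 with f(x, y) ≡ 0 and those with g(x, y) ≡ 0 (mod 11); the common zeros in that column are the intersection.
  x = 0: f ≡ 0 at y ∈ {1}; g ≡ 0 at y ∈ {10}; common: ∅.
  x = 1: f ≡ 0 at y ∈ {2}; g ≡ 0 at y ∈ {6}; common: ∅.
  x = 2: f ≡ 0 at y ∈ {3}; g ≡ 0 at y ∈ {2}; common: ∅.
  x = 3: f ≡ 0 at y ∈ {4}; g ≡ 0 at y ∈ {9}; common: ∅.
  x = 4: f ≡ 0 at y ∈ {5}; g ≡ 0 at y ∈ {5}; common: {5}.
  x = 5: f ≡ 0 at y ∈ {6}; g ≡ 0 at y ∈ {1}; common: ∅.
  x = 6: f ≡ 0 at y ∈ {7}; g ≡ 0 at y ∈ {8}; common: ∅.
  x = 7: f ≡ 0 at y ∈ {8}; g ≡ 0 at y ∈ {4}; common: ∅.
  x = 8: f ≡ 0 at y ∈ {9}; g ≡ 0 at y ∈ {0}; common: ∅.
  x = 9: f ≡ 0 at y ∈ {10}; g ≡ 0 at y ∈ {7}; common: ∅.
  x = 10: f ≡ 0 at y ∈ {0}; g ≡ 0 at y ∈ {3}; common: ∅.
Collecting: common zeros = {(4, 5)}, so the count is 1.
Comparison with the Bézout bound: 1 ≤ 1 = deg(f)·deg(g), as expected for curves with no common component (the bound is attained).


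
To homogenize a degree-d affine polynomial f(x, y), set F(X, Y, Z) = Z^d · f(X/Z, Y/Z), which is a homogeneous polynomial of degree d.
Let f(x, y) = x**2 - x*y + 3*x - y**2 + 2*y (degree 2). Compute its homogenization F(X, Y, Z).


F(X, Y, Z) = X**2 - X*Y + 3*X*Z - Y**2 + 2*Y*Z

deg(f) = 2.
Substitute x = X/Z, y = Y/Z into f, then multiply by Z^2.
  monomial 1·x^2·y^0 ↦ 1·X^2·Y^0·Z^0.
  monomial -1·x^1·y^1 ↦ -1·X^1·Y^1·Z^0.
  monomial 3·x^1·y^0 ↦ 3·X^1·Y^0·Z^1.
  monomial -1·x^0·y^2 ↦ -1·X^0·Y^2·Z^0.
  monomial 2·x^0·y^1 ↦ 2·X^0·Y^1·Z^1.
Collecting: F(X, Y, Z) = X**2 - X*Y + 3*X*Z - Y**2 + 2*Y*Z.


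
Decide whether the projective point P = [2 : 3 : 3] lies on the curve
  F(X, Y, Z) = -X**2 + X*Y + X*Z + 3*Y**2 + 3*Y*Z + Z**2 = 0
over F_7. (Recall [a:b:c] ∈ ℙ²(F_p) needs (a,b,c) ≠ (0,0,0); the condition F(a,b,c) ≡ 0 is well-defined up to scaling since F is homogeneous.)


F(2,3,3) ≡ 1 (mod 7); P is NOT on the curve.

Evaluate F(2, 3, 3) term-by-term (mod 7).
  -X**2 ↦ -1·4·1·1 = -4
  X*Y ↦ 1·2·3·1 = 6
  X*Z ↦ 1·2·1·3 = 6
  3*Y**2 ↦ 3·1·9·1 = 27
  3*Y*Z ↦ 3·1·3·3 = 27
  Z**2 ↦ 1·1·1·9 = 9
Sum: F(2, 3, 3) = (-4) + (6) + (6) + (27) + (27) + (9) = 71.
Reducing mod 7: 71 ≡ 1 (mod 7).
Since F(a, b, c) ≡ 1 ≠ 0 (mod 7), P does NOT lie on the curve.


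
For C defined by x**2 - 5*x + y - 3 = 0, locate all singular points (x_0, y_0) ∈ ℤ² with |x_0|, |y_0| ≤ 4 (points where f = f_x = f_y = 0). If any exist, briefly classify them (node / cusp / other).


No singular points in the scanned grid; C is smooth there.

Compute partial derivatives:
  f_x = 2*x - 5.
  f_y = 1.
f_y = 1 is a nonzero constant, so f_y never vanishes: no point (x, y) can satisfy f = f_x = f_y = 0. In particular no (x, y) ∈ {−4, ..., 4}² is singular; the curve is smooth.


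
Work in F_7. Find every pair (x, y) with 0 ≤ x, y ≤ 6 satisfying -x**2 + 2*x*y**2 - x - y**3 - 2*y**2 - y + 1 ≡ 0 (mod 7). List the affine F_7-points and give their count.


Affine F_7-points: {(2, 2), (5, 2)}; count = 2.

For each of the 49 pairs (x, y) ∈ F_7², evaluate f(x, y) mod 7. Record the zeros.
  x = 0: [0↦1, 1↦4, 2↦4, 3↦2, 4↦6, 5↦3, 6↦1]  zeros at y ∈ ∅
  x = 1: [0↦6, 1↦4, 2↦3, 3↦4, 4↦1, 5↦2, 6↦1]  zeros at y ∈ ∅
  x = 2: [0↦2, 1↦2, 2↦0, 3↦4, 4↦1, 5↦6, 6↦6]  zeros at y ∈ {2}
  x = 3: [0↦3, 1↦5, 2↦2, 3↦2, 4↦6, 5↦1, 6↦2]  zeros at y ∈ ∅
  x = 4: [0↦2, 1↦6, 2↦2, 3↦5, 4↦2, 5↦1, 6↦3]  zeros at y ∈ ∅
  x = 5: [0↦6, 1↦5, 2↦0, 3↦6, 4↦3, 5↦6, 6↦2]  zeros at y ∈ {2}
  x = 6: [0↦1, 1↦2, 2↦3, 3↦5, 4↦2, 5↦2, 6↦6]  zeros at y ∈ ∅
Collecting zeros: affine points = {(2, 2), (5, 2)}.
Total count |C(F_7)_aff| = 2.


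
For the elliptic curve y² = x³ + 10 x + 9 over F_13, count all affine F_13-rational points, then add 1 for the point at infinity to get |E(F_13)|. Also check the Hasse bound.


Affine points = {(0, 3), (0, 10), (3, 1), (3, 12), (4, 3), (4, 10), (6, 5), (6, 8), (8, 4), (8, 9), (9, 3), (9, 10), (10, 2), (10, 11)}; affine count = 14; |E(F_13)| = 15.

Discriminant check: Δ ∝ 4a³ + 27b² = 4·10³ + 27·9² = 4·1000 + 27·81 ≡ 12 (mod 13). Nonzero ⇒ E is nonsingular.
For each x ∈ F_13, compute rhs = x³ + 10·x + 9 mod 13, then count y ∈ F_13 with y² ≡ rhs.
  x = 0: rhs = 9, matching y values: 3, 10 (2 points).
  x = 1: rhs = 7, matching y values: none (0 points).
  x = 2: rhs = 11, matching y values: none (0 points).
  x = 3: rhs = 1, matching y values: 1, 12 (2 points).
  x = 4: rhs = 9, matching y values: 3, 10 (2 points).
  x = 5: rhs = 2, matching y values: none (0 points).
  x = 6: rhs = 12, matching y values: 5, 8 (2 points).
  x = 7: rhs = 6, matching y values: none (0 points).
  x = 8: rhs = 3, matching y values: 4, 9 (2 points).
  x = 9: rhs = 9, matching y values: 3, 10 (2 points).
  x = 10: rhs = 4, matching y values: 2, 11 (2 points).
  x = 11: rhs = 7, matching y values: none (0 points).
  x = 12: rhs = 11, matching y values: none (0 points).
Total affine count: 14.
Full point count |E(F_13)| = 14 + 1 = 15.
Hasse bound: |15 − (13+1)| = |1| = 1 ≤ 2√13 ≈ 7.2111 ✓.


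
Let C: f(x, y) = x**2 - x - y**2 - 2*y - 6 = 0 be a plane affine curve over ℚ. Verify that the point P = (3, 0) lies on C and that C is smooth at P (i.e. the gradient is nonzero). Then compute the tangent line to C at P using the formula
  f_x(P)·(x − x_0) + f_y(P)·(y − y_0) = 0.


Tangent line at P: 5*x - 2*y - 15 = 0.

Step 1: f(3, 0) = 0, so P lies on C.
Step 2: partial derivatives
  f_x(x, y) = 2*x - 1, f_y(x, y) = -2*y - 2.
  f_x(P) = 5, f_y(P) = -2 (gradient nonzero, so P is smooth).
Step 3: tangent line at P: 5·(x − 3) + -2·(y − 0) = 0.
Expanding: 5*x - 2*y - 15 = 0.


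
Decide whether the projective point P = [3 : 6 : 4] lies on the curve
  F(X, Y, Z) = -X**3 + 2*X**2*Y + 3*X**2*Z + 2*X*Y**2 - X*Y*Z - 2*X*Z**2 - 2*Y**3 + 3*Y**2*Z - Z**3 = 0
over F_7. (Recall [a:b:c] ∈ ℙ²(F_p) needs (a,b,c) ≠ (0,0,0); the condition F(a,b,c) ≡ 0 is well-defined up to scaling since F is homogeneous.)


F(3,6,4) ≡ 5 (mod 7); P is NOT on the curve.

Evaluate F(3, 6, 4) term-by-term (mod 7).
  -X**3 ↦ -1·27·1·1 = -27
  2*X**2*Y ↦ 2·9·6·1 = 108
  3*X**2*Z ↦ 3·9·1·4 = 108
  2*X*Y**2 ↦ 2·3·36·1 = 216
  -X*Y*Z ↦ -1·3·6·4 = -72
  -2*X*Z**2 ↦ -2·3·1·16 = -96
  -2*Y**3 ↦ -2·1·216·1 = -432
  3*Y**2*Z ↦ 3·1·36·4 = 432
  -Z**3 ↦ -1·1·1·64 = -64
Sum: F(3, 6, 4) = (-27) + (108) + (108) + (216) + (-72) + (-96) + (-432) + (432) + (-64) = 173.
Reducing mod 7: 173 ≡ 5 (mod 7).
Since F(a, b, c) ≡ 5 ≠ 0 (mod 7), P does NOT lie on the curve.


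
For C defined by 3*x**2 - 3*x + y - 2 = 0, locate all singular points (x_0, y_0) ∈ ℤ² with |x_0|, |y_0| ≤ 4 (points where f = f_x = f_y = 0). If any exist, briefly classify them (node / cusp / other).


No singular points in the scanned grid; C is smooth there.

Compute partial derivatives:
  f_x = 6*x - 3.
  f_y = 1.
f_y = 1 is a nonzero constant, so f_y never vanishes: no point (x, y) can satisfy f = f_x = f_y = 0. In particular no (x, y) ∈ {−4, ..., 4}² is singular; the curve is smooth.


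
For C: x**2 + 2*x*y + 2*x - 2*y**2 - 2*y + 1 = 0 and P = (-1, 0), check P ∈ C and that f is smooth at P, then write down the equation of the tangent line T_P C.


Tangent line at P: -4*y = 0.

Step 1: f(-1, 0) = 0, so P lies on C.
Step 2: partial derivatives
  f_x(x, y) = 2*x + 2*y + 2, f_y(x, y) = 2*x - 4*y - 2.
  f_x(P) = 0, f_y(P) = -4 (gradient nonzero, so P is smooth).
Step 3: tangent line at P: 0·(x − -1) + -4·(y − 0) = 0.
Expanding: -4*y = 0.


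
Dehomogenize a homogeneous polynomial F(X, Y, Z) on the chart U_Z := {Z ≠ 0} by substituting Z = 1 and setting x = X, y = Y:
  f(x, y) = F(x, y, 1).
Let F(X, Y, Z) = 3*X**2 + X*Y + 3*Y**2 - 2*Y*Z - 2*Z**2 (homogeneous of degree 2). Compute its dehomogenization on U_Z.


f(x, y) = 3*x**2 + x*y + 3*y**2 - 2*y - 2

On U_Z we set Z = 1. Each monomial c·X^i·Y^j·Z^k in F becomes c·x^i·y^j·1^k = c·x^i·y^j.
Substituting Z = 1: F(X, Y, 1) = 3*x**2 + x*y + 3*y**2 - 2*y - 2.
Note: deg(f) ≤ deg(F) = 2; strict inequality happens when F is divisible by Z (lost terms).


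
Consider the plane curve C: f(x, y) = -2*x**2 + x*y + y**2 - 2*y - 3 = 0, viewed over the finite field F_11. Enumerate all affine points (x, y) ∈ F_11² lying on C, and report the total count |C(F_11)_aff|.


Affine F_11-points: {(0, 3), (0, 10), (2, 0), (4, 4), (4, 5), (5, 9), (5, 10), (7, 3), (9, 0), (9, 4)}; count = 10.

For each of the 121 pairs (x, y) ∈ F_11², evaluate f(x, y) mod 11. Record the zeros.
  x = 0: [0↦8, 1↦7, 2↦8, 3↦0, 4↦5, 5↦1, 6↦10, 7↦10, 8↦1, 9↦5, 10↦0]  zeros at y ∈ {3, 10}
  x = 1: [0↦6, 1↦6, 2↦8, 3↦1, 4↦7, 5↦4, 6↦3, 7↦4, 8↦7, 9↦1, 10↦8]  zeros at y ∈ ∅
  x = 2: [0↦0, 1↦1, 2↦4, 3↦9, 4↦5, 5↦3, 6↦3, 7↦5, 8↦9, 9↦4, 10↦1]  zeros at y ∈ {0}
  x = 3: [0↦1, 1↦3, 2↦7, 3↦2, 4↦10, 5↦9, 6↦10, 7↦2, 8↦7, 9↦3, 10↦1]  zeros at y ∈ ∅
  x = 4: [0↦9, 1↦1, 2↦6, 3↦2, 4↦0, 5↦0, 6↦2, 7↦6, 8↦1, 9↦9, 10↦8]  zeros at y ∈ {4, 5}
  x = 5: [0↦2, 1↦6, 2↦1, 3↦9, 4↦8, 5↦9, 6↦1, 7↦6, 8↦2, 9↦0, 10↦0]  zeros at y ∈ {9, 10}
  x = 6: [0↦2, 1↦7, 2↦3, 3↦1, 4↦1, 5↦3, 6↦7, 7↦2, 8↦10, 9↦9, 10↦10]  zeros at y ∈ ∅
  x = 7: [0↦9, 1↦4, 2↦1, 3↦0, 4↦1, 5↦4, 6↦9, 7↦5, 8↦3, 9↦3, 10↦5]  zeros at y ∈ {3}
  x = 8: [0↦1, 1↦8, 2↦6, 3↦6, 4↦8, 5↦1, 6↦7, 7↦4, 8↦3, 9↦4, 10↦7]  zeros at y ∈ ∅
  x = 9: [0↦0, 1↦8, 2↦7, 3↦8, 4↦0, 5↦5, 6↦1, 7↦10, 8↦10, 9↦1, 10↦5]  zeros at y ∈ {0, 4}
  x = 10: [0↦6, 1↦4, 2↦4, 3↦6, 4↦10, 5↦5, 6↦2, 7↦1, 8↦2, 9↦5, 10↦10]  zeros at y ∈ ∅
Collecting zeros: affine points = {(0, 3), (0, 10), (2, 0), (4, 4), (4, 5), (5, 9), (5, 10), (7, 3), (9, 0), (9, 4)}.
Total count |C(F_11)_aff| = 10.


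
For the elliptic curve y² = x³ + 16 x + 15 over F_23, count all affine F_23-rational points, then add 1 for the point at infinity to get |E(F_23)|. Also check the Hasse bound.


Affine points = {(1, 3), (1, 20), (2, 3), (2, 20), (5, 6), (5, 17), (10, 5), (10, 18), (11, 2), (11, 21), (12, 7), (12, 16), (14, 4), (14, 19), (17, 5), (17, 18), (19, 5), (19, 18), (20, 3), (20, 20)}; affine count = 20; |E(F_23)| = 21.

Discriminant check: Δ ∝ 4a³ + 27b² = 4·16³ + 27·15² = 4·4096 + 27·225 ≡ 11 (mod 23). Nonzero ⇒ E is nonsingular.
For each x ∈ F_23, compute rhs = x³ + 16·x + 15 mod 23, then count y ∈ F_23 with y² ≡ rhs.
  x = 0: rhs = 15, matching y values: none (0 points).
  x = 1: rhs = 9, matching y values: 3, 20 (2 points).
  x = 2: rhs = 9, matching y values: 3, 20 (2 points).
  x = 3: rhs = 21, matching y values: none (0 points).
  x = 4: rhs = 5, matching y values: none (0 points).
  x = 5: rhs = 13, matching y values: 6, 17 (2 points).
  x = 6: rhs = 5, matching y values: none (0 points).
  x = 7: rhs = 10, matching y values: none (0 points).
  x = 8: rhs = 11, matching y values: none (0 points).
  x = 9: rhs = 14, matching y values: none (0 points).
  x = 10: rhs = 2, matching y values: 5, 18 (2 points).
  x = 11: rhs = 4, matching y values: 2, 21 (2 points).
  x = 12: rhs = 3, matching y values: 7, 16 (2 points).
  x = 13: rhs = 5, matching y values: none (0 points).
  x = 14: rhs = 16, matching y values: 4, 19 (2 points).
  x = 15: rhs = 19, matching y values: none (0 points).
  x = 16: rhs = 20, matching y values: none (0 points).
  x = 17: rhs = 2, matching y values: 5, 18 (2 points).
  x = 18: rhs = 17, matching y values: none (0 points).
  x = 19: rhs = 2, matching y values: 5, 18 (2 points).
  x = 20: rhs = 9, matching y values: 3, 20 (2 points).
  x = 21: rhs = 21, matching y values: none (0 points).
  x = 22: rhs = 21, matching y values: none (0 points).
Total affine count: 20.
Full point count |E(F_23)| = 20 + 1 = 21.
Hasse bound: |21 − (23+1)| = |-3| = 3 ≤ 2√23 ≈ 9.5917 ✓.


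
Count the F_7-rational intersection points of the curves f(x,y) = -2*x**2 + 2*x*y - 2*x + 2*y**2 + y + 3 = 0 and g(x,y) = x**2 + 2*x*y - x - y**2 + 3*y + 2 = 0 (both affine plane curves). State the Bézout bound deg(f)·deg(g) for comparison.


Common zeros: ∅; count = 0; Bézout bound = 4.

deg(f) = 2, deg(g) = 2, so Bézout bound = 4.
Scan x ∈ F_7. For each x, list the y ∈ F_7 with f(x, y) ≡ 0 and those with g(x, y) ≡ 0 (mod 7); the common zeros in that column are the intersection.
  x = 0: f ≡ 0 at y ∈ ∅; g ≡ 0 at y ∈ ∅; common: ∅.
  x = 1: f ≡ 0 at y ∈ ∅; g ≡ 0 at y ∈ ∅; common: ∅.
  x = 2: f ≡ 0 at y ∈ ∅; g ≡ 0 at y ∈ {2, 5}; common: ∅.
  x = 3: f ≡ 0 at y ∈ {0}; g ≡ 0 at y ∈ {4, 5}; common: ∅.
  x = 4: f ≡ 0 at y ∈ ∅; g ≡ 0 at y ∈ {0, 4}; common: ∅.
  x = 5: f ≡ 0 at y ∈ ∅; g ≡ 0 at y ∈ ∅; common: ∅.
  x = 6: f ≡ 0 at y ∈ ∅; g ≡ 0 at y ∈ ∅; common: ∅.
Collecting: common zeros = ∅, so the count is 0.
Comparison with the Bézout bound: 0 ≤ 4 = deg(f)·deg(g), as expected for curves with no common component (the affine F_7-count falls short of the bound because intersections may lie at infinity, over extension fields, or carry multiplicity).


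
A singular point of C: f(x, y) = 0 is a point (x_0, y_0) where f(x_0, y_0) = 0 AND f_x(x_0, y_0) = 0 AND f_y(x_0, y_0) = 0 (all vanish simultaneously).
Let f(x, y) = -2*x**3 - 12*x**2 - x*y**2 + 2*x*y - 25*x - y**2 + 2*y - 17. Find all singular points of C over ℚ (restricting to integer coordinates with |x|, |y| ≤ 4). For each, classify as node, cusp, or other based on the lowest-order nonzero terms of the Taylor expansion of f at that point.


Singular points: {(-2, 1)}; classification: cusp.

Compute partial derivatives:
  f_x = -6*x**2 - 24*x - y**2 + 2*y - 25.
  f_y = -2*x*y + 2*x - 2*y + 2.
Scan x_0 ∈ {−4, ..., 4}. For each x_0, f_y(x_0, y) is a polynomial in y; find its integer roots y ∈ {−4, ..., 4}, then test f_x and f at those candidates.
  x = -4: f_y(-4, y) = 6*y - 6; vanishes at y ∈ {1}. (-4, 1): f_x = -24 ≠ 0.
  x = -3: f_y(-3, y) = 4*y - 4; vanishes at y ∈ {1}. (-3, 1): f_x = -6 ≠ 0.
  x = -2: f_y(-2, y) = 2*y - 2; vanishes at y ∈ {1}. (-2, 1): f_x = 0, f = 0 — SINGULAR.
  x = -1: f_y(-1, y) = 0; vanishes at y ∈ {-4, -3, -2, -1, 0, 1, 2, 3, 4}. (-1, -4): f_x = -31 ≠ 0; (-1, -3): f_x = -22 ≠ 0; (-1, -2): f_x = -15 ≠ 0; (-1, -1): f_x = -10 ≠ 0; (-1, 0): f_x = -7 ≠ 0; (-1, 1): f_x = -6 ≠ 0; (-1, 2): f_x = -7 ≠ 0; (-1, 3): f_x = -10 ≠ 0; (-1, 4): f_x = -15 ≠ 0.
  x = 0: f_y(0, y) = 2 - 2*y; vanishes at y ∈ {1}. (0, 1): f_x = -24 ≠ 0.
  x = 1: f_y(1, y) = 4 - 4*y; vanishes at y ∈ {1}. (1, 1): f_x = -54 ≠ 0.
  x = 2: f_y(2, y) = 6 - 6*y; vanishes at y ∈ {1}. (2, 1): f_x = -96 ≠ 0.
  x = 3: f_y(3, y) = 8 - 8*y; vanishes at y ∈ {1}. (3, 1): f_x = -150 ≠ 0.
  x = 4: f_y(4, y) = 10 - 10*y; vanishes at y ∈ {1}. (4, 1): f_x = -216 ≠ 0.
Only singular point on the grid: (-2, 1).
Classify: substitute x = -2 + u, y = 1 + v and expand: f = -2*u**3 - u*v**2 + v**2.
No constant or linear terms (consistent with a singular point). Quadratic part: v**2. Cubic part: -2*u**3 - u*v**2.
The quadratic part v**2 is a perfect square, so there is a single (double) tangent line v = 0, i.e. y = 1. Restricting the cubic part to that line (v = 0) leaves -2*u**3 ≠ 0, so f is not divisible by v and the branch is v² ≈ 2*u**3 to lowest order — this is a cusp.
Classification: cusp.


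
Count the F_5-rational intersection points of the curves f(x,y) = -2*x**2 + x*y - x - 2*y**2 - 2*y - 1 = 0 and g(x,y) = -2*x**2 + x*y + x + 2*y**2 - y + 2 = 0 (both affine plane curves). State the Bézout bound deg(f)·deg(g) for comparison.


Common zeros: ∅; count = 0; Bézout bound = 4.

deg(f) = 2, deg(g) = 2, so Bézout bound = 4.
Scan x ∈ F_5. For each x, list the y ∈ F_5 with f(x, y) ≡ 0 and those with g(x, y) ≡ 0 (mod 5); the common zeros in that column are the intersection.
  x = 0: f ≡ 0 at y ∈ {1, 3}; g ≡ 0 at y ∈ {4}; common: ∅.
  x = 1: f ≡ 0 at y ∈ {3, 4}; g ≡ 0 at y ∈ ∅; common: ∅.
  x = 2: f ≡ 0 at y ∈ ∅; g ≡ 0 at y ∈ ∅; common: ∅.
  x = 3: f ≡ 0 at y ∈ {4}; g ≡ 0 at y ∈ ∅; common: ∅.
  x = 4: f ≡ 0 at y ∈ ∅; g ≡ 0 at y ∈ ∅; common: ∅.
Collecting: common zeros = ∅, so the count is 0.
Comparison with the Bézout bound: 0 ≤ 4 = deg(f)·deg(g), as expected for curves with no common component (the affine F_5-count falls short of the bound because intersections may lie at infinity, over extension fields, or carry multiplicity).


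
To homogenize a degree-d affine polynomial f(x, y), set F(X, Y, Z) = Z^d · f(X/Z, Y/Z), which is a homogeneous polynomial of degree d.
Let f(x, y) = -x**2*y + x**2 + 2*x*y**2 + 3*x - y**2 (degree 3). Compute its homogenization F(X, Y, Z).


F(X, Y, Z) = -X**2*Y + X**2*Z + 2*X*Y**2 + 3*X*Z**2 - Y**2*Z

deg(f) = 3.
Substitute x = X/Z, y = Y/Z into f, then multiply by Z^3.
  monomial -1·x^2·y^1 ↦ -1·X^2·Y^1·Z^0.
  monomial 1·x^2·y^0 ↦ 1·X^2·Y^0·Z^1.
  monomial 2·x^1·y^2 ↦ 2·X^1·Y^2·Z^0.
  monomial 3·x^1·y^0 ↦ 3·X^1·Y^0·Z^2.
  monomial -1·x^0·y^2 ↦ -1·X^0·Y^2·Z^1.
Collecting: F(X, Y, Z) = -X**2*Y + X**2*Z + 2*X*Y**2 + 3*X*Z**2 - Y**2*Z.


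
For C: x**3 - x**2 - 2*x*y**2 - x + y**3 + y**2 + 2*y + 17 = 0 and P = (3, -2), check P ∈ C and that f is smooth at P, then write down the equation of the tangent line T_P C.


Tangent line at P: 12*x + 34*y + 32 = 0.

Step 1: f(3, -2) = 0, so P lies on C.
Step 2: partial derivatives
  f_x(x, y) = 3*x**2 - 2*x - 2*y**2 - 1, f_y(x, y) = -4*x*y + 3*y**2 + 2*y + 2.
  f_x(P) = 12, f_y(P) = 34 (gradient nonzero, so P is smooth).
Step 3: tangent line at P: 12·(x − 3) + 34·(y − -2) = 0.
Expanding: 12*x + 34*y + 32 = 0.


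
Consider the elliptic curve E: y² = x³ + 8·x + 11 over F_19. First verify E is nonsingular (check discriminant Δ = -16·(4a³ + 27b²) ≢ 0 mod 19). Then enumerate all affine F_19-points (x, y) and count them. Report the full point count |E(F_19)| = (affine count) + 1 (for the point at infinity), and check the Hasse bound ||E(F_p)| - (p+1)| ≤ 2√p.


Affine points = {(0, 7), (0, 12), (1, 1), (1, 18), (2, 4), (2, 15), (3, 9), (3, 10), (5, 9), (5, 10), (6, 3), (6, 16), (7, 7), (7, 12), (8, 6), (8, 13), (11, 9), (11, 10), (12, 7), (12, 12), (14, 6), (14, 13), (16, 6), (16, 13), (17, 5), (17, 14)}; affine count = 26; |E(F_19)| = 27.

Discriminant check: Δ ∝ 4a³ + 27b² = 4·8³ + 27·11² = 4·512 + 27·121 ≡ 14 (mod 19). Nonzero ⇒ E is nonsingular.
For each x ∈ F_19, compute rhs = x³ + 8·x + 11 mod 19, then count y ∈ F_19 with y² ≡ rhs.
  x = 0: rhs = 11, matching y values: 7, 12 (2 points).
  x = 1: rhs = 1, matching y values: 1, 18 (2 points).
  x = 2: rhs = 16, matching y values: 4, 15 (2 points).
  x = 3: rhs = 5, matching y values: 9, 10 (2 points).
  x = 4: rhs = 12, matching y values: none (0 points).
  x = 5: rhs = 5, matching y values: 9, 10 (2 points).
  x = 6: rhs = 9, matching y values: 3, 16 (2 points).
  x = 7: rhs = 11, matching y values: 7, 12 (2 points).
  x = 8: rhs = 17, matching y values: 6, 13 (2 points).
  x = 9: rhs = 14, matching y values: none (0 points).
  x = 10: rhs = 8, matching y values: none (0 points).
  x = 11: rhs = 5, matching y values: 9, 10 (2 points).
  x = 12: rhs = 11, matching y values: 7, 12 (2 points).
  x = 13: rhs = 13, matching y values: none (0 points).
  x = 14: rhs = 17, matching y values: 6, 13 (2 points).
  x = 15: rhs = 10, matching y values: none (0 points).
  x = 16: rhs = 17, matching y values: 6, 13 (2 points).
  x = 17: rhs = 6, matching y values: 5, 14 (2 points).
  x = 18: rhs = 2, matching y values: none (0 points).
Total affine count: 26.
Full point count |E(F_19)| = 26 + 1 = 27.
Hasse bound: |27 − (19+1)| = |7| = 7 ≤ 2√19 ≈ 8.7178 ✓.


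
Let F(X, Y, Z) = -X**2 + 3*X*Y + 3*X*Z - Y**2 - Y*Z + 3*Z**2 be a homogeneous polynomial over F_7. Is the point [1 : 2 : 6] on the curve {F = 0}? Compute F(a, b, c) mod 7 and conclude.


F(1,2,6) ≡ 3 (mod 7); P is NOT on the curve.

Evaluate F(1, 2, 6) term-by-term (mod 7).
  -X**2 ↦ -1·1·1·1 = -1
  3*X*Y ↦ 3·1·2·1 = 6
  3*X*Z ↦ 3·1·1·6 = 18
  -Y**2 ↦ -1·1·4·1 = -4
  -Y*Z ↦ -1·1·2·6 = -12
  3*Z**2 ↦ 3·1·1·36 = 108
Sum: F(1, 2, 6) = (-1) + (6) + (18) + (-4) + (-12) + (108) = 115.
Reducing mod 7: 115 ≡ 3 (mod 7).
Since F(a, b, c) ≡ 3 ≠ 0 (mod 7), P does NOT lie on the curve.


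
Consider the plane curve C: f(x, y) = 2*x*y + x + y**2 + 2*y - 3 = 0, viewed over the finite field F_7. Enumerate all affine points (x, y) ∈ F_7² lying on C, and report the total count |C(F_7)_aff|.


Affine F_7-points: {(0, 1), (0, 4), (3, 0), (3, 6), (6, 2), (6, 5)}; count = 6.

For each of the 49 pairs (x, y) ∈ F_7², evaluate f(x, y) mod 7. Record the zeros.
  x = 0: [0↦4, 1↦0, 2↦5, 3↦5, 4↦0, 5↦4, 6↦3]  zeros at y ∈ {1, 4}
  x = 1: [0↦5, 1↦3, 2↦3, 3↦5, 4↦2, 5↦1, 6↦2]  zeros at y ∈ ∅
  x = 2: [0↦6, 1↦6, 2↦1, 3↦5, 4↦4, 5↦5, 6↦1]  zeros at y ∈ ∅
  x = 3: [0↦0, 1↦2, 2↦6, 3↦5, 4↦6, 5↦2, 6↦0]  zeros at y ∈ {0, 6}
  x = 4: [0↦1, 1↦5, 2↦4, 3↦5, 4↦1, 5↦6, 6↦6]  zeros at y ∈ ∅
  x = 5: [0↦2, 1↦1, 2↦2, 3↦5, 4↦3, 5↦3, 6↦5]  zeros at y ∈ ∅
  x = 6: [0↦3, 1↦4, 2↦0, 3↦5, 4↦5, 5↦0, 6↦4]  zeros at y ∈ {2, 5}
Collecting zeros: affine points = {(0, 1), (0, 4), (3, 0), (3, 6), (6, 2), (6, 5)}.
Total count |C(F_7)_aff| = 6.


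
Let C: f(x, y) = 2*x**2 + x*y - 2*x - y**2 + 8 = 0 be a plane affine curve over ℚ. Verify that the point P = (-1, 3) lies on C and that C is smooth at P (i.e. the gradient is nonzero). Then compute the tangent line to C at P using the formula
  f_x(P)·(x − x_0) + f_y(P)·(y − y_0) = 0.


Tangent line at P: -3*x - 7*y + 18 = 0.

Step 1: f(-1, 3) = 0, so P lies on C.
Step 2: partial derivatives
  f_x(x, y) = 4*x + y - 2, f_y(x, y) = x - 2*y.
  f_x(P) = -3, f_y(P) = -7 (gradient nonzero, so P is smooth).
Step 3: tangent line at P: -3·(x − -1) + -7·(y − 3) = 0.
Expanding: -3*x - 7*y + 18 = 0.


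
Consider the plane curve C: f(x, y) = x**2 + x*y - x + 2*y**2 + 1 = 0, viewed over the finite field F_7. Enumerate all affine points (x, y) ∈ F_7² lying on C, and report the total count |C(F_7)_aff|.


Affine F_7-points: {(1, 5), (2, 1), (2, 5), (3, 0), (3, 2), (5, 0), (5, 1)}; count = 7.

For each of the 49 pairs (x, y) ∈ F_7², evaluate f(x, y) mod 7. Record the zeros.
  x = 0: [0↦1, 1↦3, 2↦2, 3↦5, 4↦5, 5↦2, 6↦3]  zeros at y ∈ ∅
  x = 1: [0↦1, 1↦4, 2↦4, 3↦1, 4↦2, 5↦0, 6↦2]  zeros at y ∈ {5}
  x = 2: [0↦3, 1↦0, 2↦1, 3↦6, 4↦1, 5↦0, 6↦3]  zeros at y ∈ {1, 5}
  x = 3: [0↦0, 1↦5, 2↦0, 3↦6, 4↦2, 5↦2, 6↦6]  zeros at y ∈ {0, 2}
  x = 4: [0↦6, 1↦5, 2↦1, 3↦1, 4↦5, 5↦6, 6↦4]  zeros at y ∈ ∅
  x = 5: [0↦0, 1↦0, 2↦4, 3↦5, 4↦3, 5↦5, 6↦4]  zeros at y ∈ {0, 1}
  x = 6: [0↦3, 1↦4, 2↦2, 3↦4, 4↦3, 5↦6, 6↦6]  zeros at y ∈ ∅
Collecting zeros: affine points = {(1, 5), (2, 1), (2, 5), (3, 0), (3, 2), (5, 0), (5, 1)}.
Total count |C(F_7)_aff| = 7.


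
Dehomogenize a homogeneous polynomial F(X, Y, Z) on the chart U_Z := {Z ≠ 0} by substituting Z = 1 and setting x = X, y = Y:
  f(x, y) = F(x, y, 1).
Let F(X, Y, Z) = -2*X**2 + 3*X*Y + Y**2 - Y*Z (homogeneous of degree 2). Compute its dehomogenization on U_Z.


f(x, y) = -2*x**2 + 3*x*y + y**2 - y

On U_Z we set Z = 1. Each monomial c·X^i·Y^j·Z^k in F becomes c·x^i·y^j·1^k = c·x^i·y^j.
Substituting Z = 1: F(X, Y, 1) = -2*x**2 + 3*x*y + y**2 - y.
Note: deg(f) ≤ deg(F) = 2; strict inequality happens when F is divisible by Z (lost terms).


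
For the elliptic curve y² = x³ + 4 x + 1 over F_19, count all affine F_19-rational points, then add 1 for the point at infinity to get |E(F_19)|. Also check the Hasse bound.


Affine points = {(0, 1), (0, 18), (1, 5), (1, 14), (2, 6), (2, 13), (4, 9), (4, 10), (7, 7), (7, 12), (9, 5), (9, 14), (15, 4), (15, 15), (16, 0), (17, 2), (17, 17)}; affine count = 17; |E(F_19)| = 18.

Discriminant check: Δ ∝ 4a³ + 27b² = 4·4³ + 27·1² = 4·64 + 27·1 ≡ 17 (mod 19). Nonzero ⇒ E is nonsingular.
For each x ∈ F_19, compute rhs = x³ + 4·x + 1 mod 19, then count y ∈ F_19 with y² ≡ rhs.
  x = 0: rhs = 1, matching y values: 1, 18 (2 points).
  x = 1: rhs = 6, matching y values: 5, 14 (2 points).
  x = 2: rhs = 17, matching y values: 6, 13 (2 points).
  x = 3: rhs = 2, matching y values: none (0 points).
  x = 4: rhs = 5, matching y values: 9, 10 (2 points).
  x = 5: rhs = 13, matching y values: none (0 points).
  x = 6: rhs = 13, matching y values: none (0 points).
  x = 7: rhs = 11, matching y values: 7, 12 (2 points).
  x = 8: rhs = 13, matching y values: none (0 points).
  x = 9: rhs = 6, matching y values: 5, 14 (2 points).
  x = 10: rhs = 15, matching y values: none (0 points).
  x = 11: rhs = 8, matching y values: none (0 points).
  x = 12: rhs = 10, matching y values: none (0 points).
  x = 13: rhs = 8, matching y values: none (0 points).
  x = 14: rhs = 8, matching y values: none (0 points).
  x = 15: rhs = 16, matching y values: 4, 15 (2 points).
  x = 16: rhs = 0, matching y values: 0 (1 points).
  x = 17: rhs = 4, matching y values: 2, 17 (2 points).
  x = 18: rhs = 15, matching y values: none (0 points).
Total affine count: 17.
Full point count |E(F_19)| = 17 + 1 = 18.
Hasse bound: |18 − (19+1)| = |-2| = 2 ≤ 2√19 ≈ 8.7178 ✓.
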